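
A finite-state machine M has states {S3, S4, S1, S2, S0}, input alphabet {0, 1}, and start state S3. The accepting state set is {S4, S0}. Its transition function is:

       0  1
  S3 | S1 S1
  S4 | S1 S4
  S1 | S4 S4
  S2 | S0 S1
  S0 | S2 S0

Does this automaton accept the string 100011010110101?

S3 → S1 → S4 → S1 → S4 → S4 → S4 → S1 → S4 → S1 → S4 → S4 → S1 → S4 → S1 → S4
End state S4 is accepting.

Yes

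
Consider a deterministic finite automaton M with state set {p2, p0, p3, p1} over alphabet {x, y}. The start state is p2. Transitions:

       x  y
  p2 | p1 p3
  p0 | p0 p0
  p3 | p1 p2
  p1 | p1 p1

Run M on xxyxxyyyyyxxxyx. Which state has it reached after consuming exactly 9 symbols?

p1

p2 → p1 → p1 → p1 → p1 → p1 → p1 → p1 → p1 → p1
After 9 symbols: p1.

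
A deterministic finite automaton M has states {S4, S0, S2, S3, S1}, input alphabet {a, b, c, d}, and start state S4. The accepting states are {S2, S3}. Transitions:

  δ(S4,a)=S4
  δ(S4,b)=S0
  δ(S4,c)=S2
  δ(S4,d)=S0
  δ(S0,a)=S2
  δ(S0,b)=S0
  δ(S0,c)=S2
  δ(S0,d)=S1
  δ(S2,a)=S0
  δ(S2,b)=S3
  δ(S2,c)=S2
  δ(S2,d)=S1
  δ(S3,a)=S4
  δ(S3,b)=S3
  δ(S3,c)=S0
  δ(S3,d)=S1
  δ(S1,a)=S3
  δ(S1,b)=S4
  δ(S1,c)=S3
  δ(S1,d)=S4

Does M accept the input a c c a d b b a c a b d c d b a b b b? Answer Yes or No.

No

Trace: S4 -a-> S4 -c-> S2 -c-> S2 -a-> S0 -d-> S1 -b-> S4 -b-> S0 -a-> S2 -c-> S2 -a-> S0 -b-> S0 -d-> S1 -c-> S3 -d-> S1 -b-> S4 -a-> S4 -b-> S0 -b-> S0 -b-> S0
End state S0 is not accepting.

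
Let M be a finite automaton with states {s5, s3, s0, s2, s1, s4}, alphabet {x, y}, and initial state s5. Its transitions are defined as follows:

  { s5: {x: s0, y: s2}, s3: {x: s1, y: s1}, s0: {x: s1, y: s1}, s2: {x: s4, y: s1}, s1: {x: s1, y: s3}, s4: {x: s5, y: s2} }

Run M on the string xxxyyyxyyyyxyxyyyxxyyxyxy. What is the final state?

s3

Trace: s5 -x-> s0 -x-> s1 -x-> s1 -y-> s3 -y-> s1 -y-> s3 -x-> s1 -y-> s3 -y-> s1 -y-> s3 -y-> s1 -x-> s1 -y-> s3 -x-> s1 -y-> s3 -y-> s1 -y-> s3 -x-> s1 -x-> s1 -y-> s3 -y-> s1 -x-> s1 -y-> s3 -x-> s1 -y-> s3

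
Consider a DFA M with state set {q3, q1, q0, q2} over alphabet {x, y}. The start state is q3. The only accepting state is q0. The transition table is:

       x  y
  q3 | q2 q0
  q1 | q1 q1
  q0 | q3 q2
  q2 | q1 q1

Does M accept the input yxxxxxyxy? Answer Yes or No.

No

start at q3
read 'y': q3 → q0
read 'x': q0 → q3
read 'x': q3 → q2
read 'x': q2 → q1
read 'x': q1 → q1
read 'x': q1 → q1
read 'y': q1 → q1
read 'x': q1 → q1
read 'y': q1 → q1
End state q1 is not accepting.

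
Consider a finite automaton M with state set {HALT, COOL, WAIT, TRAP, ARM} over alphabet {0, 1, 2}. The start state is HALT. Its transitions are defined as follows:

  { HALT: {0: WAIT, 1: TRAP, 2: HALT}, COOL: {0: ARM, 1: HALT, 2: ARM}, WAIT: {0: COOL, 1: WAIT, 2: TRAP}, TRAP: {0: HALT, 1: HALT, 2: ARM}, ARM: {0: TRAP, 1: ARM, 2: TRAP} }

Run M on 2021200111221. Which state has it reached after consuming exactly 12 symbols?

HALT

HALT → HALT → WAIT → TRAP → HALT → HALT → WAIT → COOL → HALT → TRAP → HALT → HALT → HALT
After 12 symbols: HALT.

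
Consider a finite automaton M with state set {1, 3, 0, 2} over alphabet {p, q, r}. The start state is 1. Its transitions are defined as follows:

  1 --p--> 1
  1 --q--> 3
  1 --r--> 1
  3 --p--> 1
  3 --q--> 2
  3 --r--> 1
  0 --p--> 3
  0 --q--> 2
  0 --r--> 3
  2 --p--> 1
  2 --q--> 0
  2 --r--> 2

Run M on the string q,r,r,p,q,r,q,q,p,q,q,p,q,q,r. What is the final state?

1 → 3 → 1 → 1 → 1 → 3 → 1 → 3 → 2 → 1 → 3 → 2 → 1 → 3 → 2 → 2

2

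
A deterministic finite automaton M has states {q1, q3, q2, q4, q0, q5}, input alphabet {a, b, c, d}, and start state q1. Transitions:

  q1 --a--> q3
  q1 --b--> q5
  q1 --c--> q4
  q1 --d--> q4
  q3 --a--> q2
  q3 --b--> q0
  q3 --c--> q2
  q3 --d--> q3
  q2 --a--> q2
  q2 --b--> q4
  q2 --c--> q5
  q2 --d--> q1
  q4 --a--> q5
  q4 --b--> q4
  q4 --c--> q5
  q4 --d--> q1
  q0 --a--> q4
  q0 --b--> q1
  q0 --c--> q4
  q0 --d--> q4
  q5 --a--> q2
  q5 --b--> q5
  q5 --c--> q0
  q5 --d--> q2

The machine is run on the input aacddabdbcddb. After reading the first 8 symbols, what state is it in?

start at q1
read 'a': q1 → q3
read 'a': q3 → q2
read 'c': q2 → q5
read 'd': q5 → q2
read 'd': q2 → q1
read 'a': q1 → q3
read 'b': q3 → q0
read 'd': q0 → q4
After 8 symbols: q4.

q4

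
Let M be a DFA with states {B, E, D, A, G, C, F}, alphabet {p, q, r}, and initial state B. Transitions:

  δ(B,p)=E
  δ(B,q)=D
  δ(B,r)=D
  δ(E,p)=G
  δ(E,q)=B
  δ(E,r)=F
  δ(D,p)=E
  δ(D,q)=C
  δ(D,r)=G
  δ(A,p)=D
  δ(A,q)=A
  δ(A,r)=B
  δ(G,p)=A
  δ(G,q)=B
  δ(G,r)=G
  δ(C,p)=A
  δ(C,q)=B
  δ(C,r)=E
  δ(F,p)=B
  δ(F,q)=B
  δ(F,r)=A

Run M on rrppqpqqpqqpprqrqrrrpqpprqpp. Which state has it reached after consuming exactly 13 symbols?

G

B → D → G → A → D → C → A → A → A → D → C → B → E → G
After 13 symbols: G.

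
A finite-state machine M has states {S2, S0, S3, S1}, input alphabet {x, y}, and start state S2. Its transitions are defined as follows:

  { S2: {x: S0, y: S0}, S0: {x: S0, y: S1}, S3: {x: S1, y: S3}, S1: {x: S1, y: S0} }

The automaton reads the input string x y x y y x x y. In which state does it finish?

S0

Trace: S2 -x-> S0 -y-> S1 -x-> S1 -y-> S0 -y-> S1 -x-> S1 -x-> S1 -y-> S0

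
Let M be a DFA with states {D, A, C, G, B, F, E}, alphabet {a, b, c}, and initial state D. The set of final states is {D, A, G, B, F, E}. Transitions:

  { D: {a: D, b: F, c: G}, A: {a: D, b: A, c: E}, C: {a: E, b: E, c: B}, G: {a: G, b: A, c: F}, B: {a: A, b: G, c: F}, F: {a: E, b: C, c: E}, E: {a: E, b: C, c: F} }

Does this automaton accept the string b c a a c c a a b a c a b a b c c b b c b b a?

D → F → E → E → E → F → E → E → E → C → E → F → E → C → E → C → B → F → C → E → F → C → E → E
End state E is accepting.

Yes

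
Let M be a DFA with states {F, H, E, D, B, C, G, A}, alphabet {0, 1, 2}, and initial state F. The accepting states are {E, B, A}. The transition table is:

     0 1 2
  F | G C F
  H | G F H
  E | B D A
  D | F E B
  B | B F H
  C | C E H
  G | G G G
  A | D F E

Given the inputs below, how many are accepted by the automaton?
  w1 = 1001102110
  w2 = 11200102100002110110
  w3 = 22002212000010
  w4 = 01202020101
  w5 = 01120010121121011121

1

w1: F → C → C → C → E → D → F → F → C → E → B  → end B, accepted
w2: F → C → E → A → D → F → C → C → H → F → G → G → G → G → G → G → G → G → G → G → G  → end G, rejected
w3: F → F → F → G → G → G → G → G → G → G → G → G → G → G → G  → end G, rejected
w4: F → G → G → G → G → G → G → G → G → G → G → G  → end G, rejected
w5: F → G → G → G → G → G → G → G → G → G → G → G → G → G → G → G → G → G → G → G → G  → end G, rejected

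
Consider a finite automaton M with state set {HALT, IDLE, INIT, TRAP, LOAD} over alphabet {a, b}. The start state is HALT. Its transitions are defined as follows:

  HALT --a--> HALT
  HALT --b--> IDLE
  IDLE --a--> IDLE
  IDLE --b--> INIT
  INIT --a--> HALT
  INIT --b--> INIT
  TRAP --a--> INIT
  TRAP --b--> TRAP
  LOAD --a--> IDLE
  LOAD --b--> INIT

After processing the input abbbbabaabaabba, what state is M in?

HALT

HALT → HALT → IDLE → INIT → INIT → INIT → HALT → IDLE → IDLE → IDLE → INIT → HALT → HALT → IDLE → INIT → HALT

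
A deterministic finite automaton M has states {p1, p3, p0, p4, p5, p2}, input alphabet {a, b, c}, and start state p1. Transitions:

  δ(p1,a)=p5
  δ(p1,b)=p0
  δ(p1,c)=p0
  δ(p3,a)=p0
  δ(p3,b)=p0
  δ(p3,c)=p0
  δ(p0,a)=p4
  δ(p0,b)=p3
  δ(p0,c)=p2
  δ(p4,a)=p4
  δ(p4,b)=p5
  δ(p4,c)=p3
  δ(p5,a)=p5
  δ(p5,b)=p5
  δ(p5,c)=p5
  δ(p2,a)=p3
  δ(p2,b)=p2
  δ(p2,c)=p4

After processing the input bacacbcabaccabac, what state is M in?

start at p1
read 'b': p1 → p0
read 'a': p0 → p4
read 'c': p4 → p3
read 'a': p3 → p0
read 'c': p0 → p2
read 'b': p2 → p2
read 'c': p2 → p4
read 'a': p4 → p4
read 'b': p4 → p5
read 'a': p5 → p5
read 'c': p5 → p5
read 'c': p5 → p5
read 'a': p5 → p5
read 'b': p5 → p5
read 'a': p5 → p5
read 'c': p5 → p5

p5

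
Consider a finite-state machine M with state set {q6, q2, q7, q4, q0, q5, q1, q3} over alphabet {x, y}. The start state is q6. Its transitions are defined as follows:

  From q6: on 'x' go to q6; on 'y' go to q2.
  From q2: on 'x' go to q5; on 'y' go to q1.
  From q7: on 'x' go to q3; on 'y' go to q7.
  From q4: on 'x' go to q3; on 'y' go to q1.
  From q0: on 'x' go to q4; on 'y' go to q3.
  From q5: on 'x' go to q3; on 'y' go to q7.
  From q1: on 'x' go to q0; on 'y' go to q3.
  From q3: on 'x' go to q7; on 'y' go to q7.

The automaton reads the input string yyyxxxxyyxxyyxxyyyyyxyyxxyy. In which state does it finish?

start at q6
read 'y': q6 → q2
read 'y': q2 → q1
read 'y': q1 → q3
read 'x': q3 → q7
read 'x': q7 → q3
read 'x': q3 → q7
read 'x': q7 → q3
read 'y': q3 → q7
read 'y': q7 → q7
read 'x': q7 → q3
read 'x': q3 → q7
read 'y': q7 → q7
read 'y': q7 → q7
read 'x': q7 → q3
read 'x': q3 → q7
read 'y': q7 → q7
read 'y': q7 → q7
read 'y': q7 → q7
read 'y': q7 → q7
read 'y': q7 → q7
read 'x': q7 → q3
read 'y': q3 → q7
read 'y': q7 → q7
read 'x': q7 → q3
read 'x': q3 → q7
read 'y': q7 → q7
read 'y': q7 → q7

q7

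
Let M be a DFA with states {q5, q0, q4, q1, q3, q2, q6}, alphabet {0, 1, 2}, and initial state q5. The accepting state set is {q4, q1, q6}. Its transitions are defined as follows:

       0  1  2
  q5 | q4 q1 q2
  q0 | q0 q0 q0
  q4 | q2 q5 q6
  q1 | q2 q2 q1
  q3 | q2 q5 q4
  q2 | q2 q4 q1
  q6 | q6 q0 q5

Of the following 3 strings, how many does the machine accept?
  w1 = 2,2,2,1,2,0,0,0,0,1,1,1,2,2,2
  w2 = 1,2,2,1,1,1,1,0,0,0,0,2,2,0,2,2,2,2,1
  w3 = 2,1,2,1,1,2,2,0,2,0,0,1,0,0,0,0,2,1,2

w1: Trace: q5 -2-> q2 -2-> q1 -2-> q1 -1-> q2 -2-> q1 -0-> q2 -0-> q2 -0-> q2 -0-> q2 -1-> q4 -1-> q5 -1-> q1 -2-> q1 -2-> q1 -2-> q1  → end q1, accepted
w2: Trace: q5 -1-> q1 -2-> q1 -2-> q1 -1-> q2 -1-> q4 -1-> q5 -1-> q1 -0-> q2 -0-> q2 -0-> q2 -0-> q2 -2-> q1 -2-> q1 -0-> q2 -2-> q1 -2-> q1 -2-> q1 -2-> q1 -1-> q2  → end q2, rejected
w3: Trace: q5 -2-> q2 -1-> q4 -2-> q6 -1-> q0 -1-> q0 -2-> q0 -2-> q0 -0-> q0 -2-> q0 -0-> q0 -0-> q0 -1-> q0 -0-> q0 -0-> q0 -0-> q0 -0-> q0 -2-> q0 -1-> q0 -2-> q0  → end q0, rejected

1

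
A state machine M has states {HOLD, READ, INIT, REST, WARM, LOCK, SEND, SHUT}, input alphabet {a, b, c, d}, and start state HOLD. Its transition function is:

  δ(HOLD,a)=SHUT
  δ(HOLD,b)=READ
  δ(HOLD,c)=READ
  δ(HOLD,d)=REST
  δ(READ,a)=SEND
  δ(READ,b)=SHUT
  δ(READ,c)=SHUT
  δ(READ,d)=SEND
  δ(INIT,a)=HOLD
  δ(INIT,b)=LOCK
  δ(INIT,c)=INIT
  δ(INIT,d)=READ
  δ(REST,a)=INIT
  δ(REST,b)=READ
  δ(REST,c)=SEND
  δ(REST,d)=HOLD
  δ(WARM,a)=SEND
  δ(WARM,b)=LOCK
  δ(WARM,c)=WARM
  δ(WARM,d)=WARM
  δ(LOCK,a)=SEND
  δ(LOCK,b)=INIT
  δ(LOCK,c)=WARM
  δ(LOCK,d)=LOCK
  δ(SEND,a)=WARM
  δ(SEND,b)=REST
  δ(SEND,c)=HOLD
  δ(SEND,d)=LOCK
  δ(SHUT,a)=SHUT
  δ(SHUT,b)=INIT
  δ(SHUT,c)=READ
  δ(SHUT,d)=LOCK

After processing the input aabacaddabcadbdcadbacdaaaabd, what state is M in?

Trace: HOLD -a-> SHUT -a-> SHUT -b-> INIT -a-> HOLD -c-> READ -a-> SEND -d-> LOCK -d-> LOCK -a-> SEND -b-> REST -c-> SEND -a-> WARM -d-> WARM -b-> LOCK -d-> LOCK -c-> WARM -a-> SEND -d-> LOCK -b-> INIT -a-> HOLD -c-> READ -d-> SEND -a-> WARM -a-> SEND -a-> WARM -a-> SEND -b-> REST -d-> HOLD

HOLD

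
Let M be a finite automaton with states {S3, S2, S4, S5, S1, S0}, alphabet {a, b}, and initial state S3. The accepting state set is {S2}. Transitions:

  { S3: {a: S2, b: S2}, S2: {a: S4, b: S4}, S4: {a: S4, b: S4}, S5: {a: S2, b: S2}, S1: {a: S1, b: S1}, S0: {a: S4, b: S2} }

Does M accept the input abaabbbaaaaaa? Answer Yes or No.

No

start at S3
read 'a': S3 → S2
read 'b': S2 → S4
read 'a': S4 → S4
read 'a': S4 → S4
read 'b': S4 → S4
read 'b': S4 → S4
read 'b': S4 → S4
read 'a': S4 → S4
read 'a': S4 → S4
read 'a': S4 → S4
read 'a': S4 → S4
read 'a': S4 → S4
read 'a': S4 → S4
End state S4 is not accepting.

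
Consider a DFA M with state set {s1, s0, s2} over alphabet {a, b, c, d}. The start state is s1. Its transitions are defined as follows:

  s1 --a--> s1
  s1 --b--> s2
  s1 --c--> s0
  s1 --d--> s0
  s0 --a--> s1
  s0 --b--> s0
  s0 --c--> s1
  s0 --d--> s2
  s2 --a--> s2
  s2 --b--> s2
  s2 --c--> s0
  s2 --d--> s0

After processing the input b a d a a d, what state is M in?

s1 → s2 → s2 → s0 → s1 → s1 → s0

s0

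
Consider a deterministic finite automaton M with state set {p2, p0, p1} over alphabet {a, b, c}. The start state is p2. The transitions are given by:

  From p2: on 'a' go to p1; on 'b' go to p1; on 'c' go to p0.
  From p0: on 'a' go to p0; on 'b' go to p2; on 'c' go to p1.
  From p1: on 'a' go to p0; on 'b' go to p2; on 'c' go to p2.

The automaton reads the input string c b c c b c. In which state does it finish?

p0

p2 → p0 → p2 → p0 → p1 → p2 → p0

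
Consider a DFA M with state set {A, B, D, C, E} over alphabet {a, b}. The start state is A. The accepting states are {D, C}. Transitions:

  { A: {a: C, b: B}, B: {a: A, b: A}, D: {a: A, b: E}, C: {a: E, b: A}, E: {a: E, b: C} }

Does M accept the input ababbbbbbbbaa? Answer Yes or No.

Yes

A → C → A → C → A → B → A → B → A → B → A → B → A → C
End state C is accepting.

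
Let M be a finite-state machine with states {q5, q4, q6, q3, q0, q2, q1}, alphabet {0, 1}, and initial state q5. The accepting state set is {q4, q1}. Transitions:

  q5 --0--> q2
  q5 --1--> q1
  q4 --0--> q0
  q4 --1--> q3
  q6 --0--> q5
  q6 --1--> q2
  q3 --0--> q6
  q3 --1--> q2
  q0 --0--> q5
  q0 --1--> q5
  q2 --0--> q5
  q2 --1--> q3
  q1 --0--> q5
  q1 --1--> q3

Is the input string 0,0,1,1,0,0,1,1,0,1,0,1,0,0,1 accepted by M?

No

q5 → q2 → q5 → q1 → q3 → q6 → q5 → q1 → q3 → q6 → q2 → q5 → q1 → q5 → q2 → q3
End state q3 is not accepting.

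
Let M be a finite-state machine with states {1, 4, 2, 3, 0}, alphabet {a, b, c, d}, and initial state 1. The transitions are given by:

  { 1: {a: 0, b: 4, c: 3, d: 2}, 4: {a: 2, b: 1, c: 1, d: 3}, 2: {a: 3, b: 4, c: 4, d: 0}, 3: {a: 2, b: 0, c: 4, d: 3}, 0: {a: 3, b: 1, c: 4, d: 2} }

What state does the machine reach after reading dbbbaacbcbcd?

1 → 2 → 4 → 1 → 4 → 2 → 3 → 4 → 1 → 3 → 0 → 4 → 3

3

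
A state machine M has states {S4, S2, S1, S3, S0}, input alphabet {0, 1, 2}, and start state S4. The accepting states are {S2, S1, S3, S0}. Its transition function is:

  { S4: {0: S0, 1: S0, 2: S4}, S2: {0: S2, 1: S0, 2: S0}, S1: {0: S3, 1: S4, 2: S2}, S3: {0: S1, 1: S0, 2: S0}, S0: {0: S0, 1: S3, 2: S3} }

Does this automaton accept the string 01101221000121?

start at S4
read '0': S4 → S0
read '1': S0 → S3
read '1': S3 → S0
read '0': S0 → S0
read '1': S0 → S3
read '2': S3 → S0
read '2': S0 → S3
read '1': S3 → S0
read '0': S0 → S0
read '0': S0 → S0
read '0': S0 → S0
read '1': S0 → S3
read '2': S3 → S0
read '1': S0 → S3
End state S3 is accepting.

Yes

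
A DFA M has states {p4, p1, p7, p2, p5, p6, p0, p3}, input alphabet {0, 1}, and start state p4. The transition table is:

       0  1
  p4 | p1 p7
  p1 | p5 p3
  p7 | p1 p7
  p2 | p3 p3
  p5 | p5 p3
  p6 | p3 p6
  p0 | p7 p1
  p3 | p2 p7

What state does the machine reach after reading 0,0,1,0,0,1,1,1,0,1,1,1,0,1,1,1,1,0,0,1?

p3

p4 → p1 → p5 → p3 → p2 → p3 → p7 → p7 → p7 → p1 → p3 → p7 → p7 → p1 → p3 → p7 → p7 → p7 → p1 → p5 → p3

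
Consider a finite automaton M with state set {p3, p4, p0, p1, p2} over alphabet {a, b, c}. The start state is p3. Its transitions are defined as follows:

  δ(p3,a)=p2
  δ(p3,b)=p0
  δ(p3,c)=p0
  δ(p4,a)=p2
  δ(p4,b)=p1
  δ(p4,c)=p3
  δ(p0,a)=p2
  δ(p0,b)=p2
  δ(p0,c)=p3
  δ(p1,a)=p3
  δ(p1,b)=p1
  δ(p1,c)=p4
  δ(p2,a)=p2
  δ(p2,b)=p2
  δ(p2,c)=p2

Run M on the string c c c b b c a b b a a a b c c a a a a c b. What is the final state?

p2

p3 → p0 → p3 → p0 → p2 → p2 → p2 → p2 → p2 → p2 → p2 → p2 → p2 → p2 → p2 → p2 → p2 → p2 → p2 → p2 → p2 → p2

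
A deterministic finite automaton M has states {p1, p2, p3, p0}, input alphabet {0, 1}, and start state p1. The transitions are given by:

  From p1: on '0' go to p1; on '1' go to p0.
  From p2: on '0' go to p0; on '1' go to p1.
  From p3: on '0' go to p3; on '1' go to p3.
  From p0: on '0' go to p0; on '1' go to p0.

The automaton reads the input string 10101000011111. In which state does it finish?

start at p1
read '1': p1 → p0
read '0': p0 → p0
read '1': p0 → p0
read '0': p0 → p0
read '1': p0 → p0
read '0': p0 → p0
read '0': p0 → p0
read '0': p0 → p0
read '0': p0 → p0
read '1': p0 → p0
read '1': p0 → p0
read '1': p0 → p0
read '1': p0 → p0
read '1': p0 → p0

p0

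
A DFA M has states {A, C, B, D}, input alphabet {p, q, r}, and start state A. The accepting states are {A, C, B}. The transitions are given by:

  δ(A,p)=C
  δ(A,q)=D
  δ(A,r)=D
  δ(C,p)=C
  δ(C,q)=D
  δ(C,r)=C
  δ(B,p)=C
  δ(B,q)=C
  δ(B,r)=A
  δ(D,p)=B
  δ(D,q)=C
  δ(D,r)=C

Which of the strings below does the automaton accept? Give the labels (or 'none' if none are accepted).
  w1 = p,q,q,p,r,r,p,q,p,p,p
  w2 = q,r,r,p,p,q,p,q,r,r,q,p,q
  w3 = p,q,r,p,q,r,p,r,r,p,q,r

w1, w2, w3

w1: Trace: A -p-> C -q-> D -q-> C -p-> C -r-> C -r-> C -p-> C -q-> D -p-> B -p-> C -p-> C  → end C, accepted
w2: Trace: A -q-> D -r-> C -r-> C -p-> C -p-> C -q-> D -p-> B -q-> C -r-> C -r-> C -q-> D -p-> B -q-> C  → end C, accepted
w3: Trace: A -p-> C -q-> D -r-> C -p-> C -q-> D -r-> C -p-> C -r-> C -r-> C -p-> C -q-> D -r-> C  → end C, accepted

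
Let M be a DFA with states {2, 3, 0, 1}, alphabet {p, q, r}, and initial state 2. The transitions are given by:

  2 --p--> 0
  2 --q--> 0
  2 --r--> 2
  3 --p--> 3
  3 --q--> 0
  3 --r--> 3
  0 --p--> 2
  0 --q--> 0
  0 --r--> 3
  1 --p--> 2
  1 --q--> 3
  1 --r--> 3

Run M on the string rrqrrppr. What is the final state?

3

start at 2
read 'r': 2 → 2
read 'r': 2 → 2
read 'q': 2 → 0
read 'r': 0 → 3
read 'r': 3 → 3
read 'p': 3 → 3
read 'p': 3 → 3
read 'r': 3 → 3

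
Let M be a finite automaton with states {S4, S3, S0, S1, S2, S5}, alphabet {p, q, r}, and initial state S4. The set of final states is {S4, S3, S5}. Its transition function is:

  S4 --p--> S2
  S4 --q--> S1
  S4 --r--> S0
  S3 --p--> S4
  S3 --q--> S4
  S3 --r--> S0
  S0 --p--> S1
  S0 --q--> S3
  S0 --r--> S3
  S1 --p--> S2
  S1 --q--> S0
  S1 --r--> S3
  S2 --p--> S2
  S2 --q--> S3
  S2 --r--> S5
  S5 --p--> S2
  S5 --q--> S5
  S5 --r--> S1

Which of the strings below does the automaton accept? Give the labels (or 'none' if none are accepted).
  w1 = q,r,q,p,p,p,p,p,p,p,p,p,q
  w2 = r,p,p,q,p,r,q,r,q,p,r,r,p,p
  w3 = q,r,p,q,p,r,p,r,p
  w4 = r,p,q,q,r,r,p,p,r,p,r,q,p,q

w1: S4 → S1 → S3 → S4 → S2 → S2 → S2 → S2 → S2 → S2 → S2 → S2 → S2 → S3  → end S3, accepted
w2: S4 → S0 → S1 → S2 → S3 → S4 → S0 → S3 → S0 → S3 → S4 → S0 → S3 → S4 → S2  → end S2, rejected
w3: S4 → S1 → S3 → S4 → S1 → S2 → S5 → S2 → S5 → S2  → end S2, rejected
w4: S4 → S0 → S1 → S0 → S3 → S0 → S3 → S4 → S2 → S5 → S2 → S5 → S5 → S2 → S3  → end S3, accepted

w1, w4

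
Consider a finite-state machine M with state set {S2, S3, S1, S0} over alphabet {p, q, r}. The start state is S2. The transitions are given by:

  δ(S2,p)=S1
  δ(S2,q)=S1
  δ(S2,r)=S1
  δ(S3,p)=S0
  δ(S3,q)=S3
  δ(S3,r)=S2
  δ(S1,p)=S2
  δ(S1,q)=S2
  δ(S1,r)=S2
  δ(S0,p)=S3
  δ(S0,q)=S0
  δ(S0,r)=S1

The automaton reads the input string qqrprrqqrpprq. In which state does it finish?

S1

Trace: S2 -q-> S1 -q-> S2 -r-> S1 -p-> S2 -r-> S1 -r-> S2 -q-> S1 -q-> S2 -r-> S1 -p-> S2 -p-> S1 -r-> S2 -q-> S1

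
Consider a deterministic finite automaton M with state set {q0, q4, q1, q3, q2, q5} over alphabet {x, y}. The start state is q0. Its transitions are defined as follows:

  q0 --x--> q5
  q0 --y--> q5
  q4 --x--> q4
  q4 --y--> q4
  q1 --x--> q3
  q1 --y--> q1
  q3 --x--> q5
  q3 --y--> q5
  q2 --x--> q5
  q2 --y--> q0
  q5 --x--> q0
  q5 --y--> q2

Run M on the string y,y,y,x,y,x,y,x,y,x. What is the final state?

q0 → q5 → q2 → q0 → q5 → q2 → q5 → q2 → q5 → q2 → q5

q5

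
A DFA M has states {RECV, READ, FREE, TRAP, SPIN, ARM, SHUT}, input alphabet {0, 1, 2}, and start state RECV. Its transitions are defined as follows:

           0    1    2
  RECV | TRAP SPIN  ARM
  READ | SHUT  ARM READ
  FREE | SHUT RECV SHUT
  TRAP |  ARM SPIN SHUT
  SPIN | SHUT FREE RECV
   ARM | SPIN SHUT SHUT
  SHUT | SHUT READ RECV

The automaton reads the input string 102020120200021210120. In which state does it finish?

start at RECV
read '1': RECV → SPIN
read '0': SPIN → SHUT
read '2': SHUT → RECV
read '0': RECV → TRAP
read '2': TRAP → SHUT
read '0': SHUT → SHUT
read '1': SHUT → READ
read '2': READ → READ
read '0': READ → SHUT
read '2': SHUT → RECV
read '0': RECV → TRAP
read '0': TRAP → ARM
read '0': ARM → SPIN
read '2': SPIN → RECV
read '1': RECV → SPIN
read '2': SPIN → RECV
read '1': RECV → SPIN
read '0': SPIN → SHUT
read '1': SHUT → READ
read '2': READ → READ
read '0': READ → SHUT

SHUT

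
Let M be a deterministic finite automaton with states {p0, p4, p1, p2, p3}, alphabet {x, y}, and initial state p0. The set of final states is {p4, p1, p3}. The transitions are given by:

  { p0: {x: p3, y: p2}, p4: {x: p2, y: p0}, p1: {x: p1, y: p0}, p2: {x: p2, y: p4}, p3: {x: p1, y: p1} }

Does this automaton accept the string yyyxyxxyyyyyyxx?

Trace: p0 -y-> p2 -y-> p4 -y-> p0 -x-> p3 -y-> p1 -x-> p1 -x-> p1 -y-> p0 -y-> p2 -y-> p4 -y-> p0 -y-> p2 -y-> p4 -x-> p2 -x-> p2
End state p2 is not accepting.

No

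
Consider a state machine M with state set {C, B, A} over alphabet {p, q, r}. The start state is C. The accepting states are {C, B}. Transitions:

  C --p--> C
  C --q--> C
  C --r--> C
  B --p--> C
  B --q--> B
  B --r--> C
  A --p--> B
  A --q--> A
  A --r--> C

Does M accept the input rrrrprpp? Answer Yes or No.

Trace: C -r-> C -r-> C -r-> C -r-> C -p-> C -r-> C -p-> C -p-> C
End state C is accepting.

Yes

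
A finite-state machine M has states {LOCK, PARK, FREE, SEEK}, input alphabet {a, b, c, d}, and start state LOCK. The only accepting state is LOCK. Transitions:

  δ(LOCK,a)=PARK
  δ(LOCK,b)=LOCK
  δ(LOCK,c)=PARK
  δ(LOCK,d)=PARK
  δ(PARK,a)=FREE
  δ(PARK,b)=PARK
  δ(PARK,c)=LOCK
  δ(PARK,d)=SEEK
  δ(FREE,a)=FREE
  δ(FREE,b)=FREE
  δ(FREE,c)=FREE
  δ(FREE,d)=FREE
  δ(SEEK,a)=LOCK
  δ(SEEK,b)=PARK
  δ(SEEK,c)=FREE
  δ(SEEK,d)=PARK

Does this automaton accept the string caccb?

LOCK → PARK → FREE → FREE → FREE → FREE
End state FREE is not accepting.

No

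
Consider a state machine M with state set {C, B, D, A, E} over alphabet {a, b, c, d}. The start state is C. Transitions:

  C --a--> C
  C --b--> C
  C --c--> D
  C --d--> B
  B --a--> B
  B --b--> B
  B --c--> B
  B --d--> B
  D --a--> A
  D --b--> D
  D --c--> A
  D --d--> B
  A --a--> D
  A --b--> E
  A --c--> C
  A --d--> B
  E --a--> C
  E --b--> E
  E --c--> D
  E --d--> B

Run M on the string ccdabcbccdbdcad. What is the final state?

Trace: C -c-> D -c-> A -d-> B -a-> B -b-> B -c-> B -b-> B -c-> B -c-> B -d-> B -b-> B -d-> B -c-> B -a-> B -d-> B

B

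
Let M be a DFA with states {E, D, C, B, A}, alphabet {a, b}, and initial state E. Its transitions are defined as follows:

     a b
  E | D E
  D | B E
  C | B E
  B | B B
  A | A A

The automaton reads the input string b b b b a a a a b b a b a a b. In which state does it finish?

start at E
read 'b': E → E
read 'b': E → E
read 'b': E → E
read 'b': E → E
read 'a': E → D
read 'a': D → B
read 'a': B → B
read 'a': B → B
read 'b': B → B
read 'b': B → B
read 'a': B → B
read 'b': B → B
read 'a': B → B
read 'a': B → B
read 'b': B → B

B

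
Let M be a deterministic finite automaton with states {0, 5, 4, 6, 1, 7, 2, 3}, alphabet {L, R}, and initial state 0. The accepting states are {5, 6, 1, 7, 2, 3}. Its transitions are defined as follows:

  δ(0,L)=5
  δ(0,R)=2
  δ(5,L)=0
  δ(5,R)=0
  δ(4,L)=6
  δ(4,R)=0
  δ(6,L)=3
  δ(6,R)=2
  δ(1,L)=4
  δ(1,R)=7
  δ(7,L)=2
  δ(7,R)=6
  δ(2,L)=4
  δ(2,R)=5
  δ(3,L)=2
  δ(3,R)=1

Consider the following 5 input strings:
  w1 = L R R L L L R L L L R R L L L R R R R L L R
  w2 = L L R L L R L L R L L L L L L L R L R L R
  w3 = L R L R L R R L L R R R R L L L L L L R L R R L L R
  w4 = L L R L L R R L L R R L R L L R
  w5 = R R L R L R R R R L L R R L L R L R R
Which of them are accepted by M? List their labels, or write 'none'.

w1:
  start at 0
  read 'L': 0 → 5
  read 'R': 5 → 0
  read 'R': 0 → 2
  read 'L': 2 → 4
  read 'L': 4 → 6
  read 'L': 6 → 3
  read 'R': 3 → 1
  read 'L': 1 → 4
  read 'L': 4 → 6
  read 'L': 6 → 3
  read 'R': 3 → 1
  read 'R': 1 → 7
  read 'L': 7 → 2
  read 'L': 2 → 4
  read 'L': 4 → 6
  read 'R': 6 → 2
  read 'R': 2 → 5
  read 'R': 5 → 0
  read 'R': 0 → 2
  read 'L': 2 → 4
  read 'L': 4 → 6
  read 'R': 6 → 2
  end 2, accepted
w2:
  start at 0
  read 'L': 0 → 5
  read 'L': 5 → 0
  read 'R': 0 → 2
  read 'L': 2 → 4
  read 'L': 4 → 6
  read 'R': 6 → 2
  read 'L': 2 → 4
  read 'L': 4 → 6
  read 'R': 6 → 2
  read 'L': 2 → 4
  read 'L': 4 → 6
  read 'L': 6 → 3
  read 'L': 3 → 2
  read 'L': 2 → 4
  read 'L': 4 → 6
  read 'L': 6 → 3
  read 'R': 3 → 1
  read 'L': 1 → 4
  read 'R': 4 → 0
  read 'L': 0 → 5
  read 'R': 5 → 0
  end 0, rejected
w3:
  start at 0
  read 'L': 0 → 5
  read 'R': 5 → 0
  read 'L': 0 → 5
  read 'R': 5 → 0
  read 'L': 0 → 5
  read 'R': 5 → 0
  read 'R': 0 → 2
  read 'L': 2 → 4
  read 'L': 4 → 6
  read 'R': 6 → 2
  read 'R': 2 → 5
  read 'R': 5 → 0
  read 'R': 0 → 2
  read 'L': 2 → 4
  read 'L': 4 → 6
  read 'L': 6 → 3
  read 'L': 3 → 2
  read 'L': 2 → 4
  read 'L': 4 → 6
  read 'R': 6 → 2
  read 'L': 2 → 4
  read 'R': 4 → 0
  read 'R': 0 → 2
  read 'L': 2 → 4
  read 'L': 4 → 6
  read 'R': 6 → 2
  end 2, accepted
w4:
  start at 0
  read 'L': 0 → 5
  read 'L': 5 → 0
  read 'R': 0 → 2
  read 'L': 2 → 4
  read 'L': 4 → 6
  read 'R': 6 → 2
  read 'R': 2 → 5
  read 'L': 5 → 0
  read 'L': 0 → 5
  read 'R': 5 → 0
  read 'R': 0 → 2
  read 'L': 2 → 4
  read 'R': 4 → 0
  read 'L': 0 → 5
  read 'L': 5 → 0
  read 'R': 0 → 2
  end 2, accepted
w5:
  start at 0
  read 'R': 0 → 2
  read 'R': 2 → 5
  read 'L': 5 → 0
  read 'R': 0 → 2
  read 'L': 2 → 4
  read 'R': 4 → 0
  read 'R': 0 → 2
  read 'R': 2 → 5
  read 'R': 5 → 0
  read 'L': 0 → 5
  read 'L': 5 → 0
  read 'R': 0 → 2
  read 'R': 2 → 5
  read 'L': 5 → 0
  read 'L': 0 → 5
  read 'R': 5 → 0
  read 'L': 0 → 5
  read 'R': 5 → 0
  read 'R': 0 → 2
  end 2, accepted

w1, w3, w4, w5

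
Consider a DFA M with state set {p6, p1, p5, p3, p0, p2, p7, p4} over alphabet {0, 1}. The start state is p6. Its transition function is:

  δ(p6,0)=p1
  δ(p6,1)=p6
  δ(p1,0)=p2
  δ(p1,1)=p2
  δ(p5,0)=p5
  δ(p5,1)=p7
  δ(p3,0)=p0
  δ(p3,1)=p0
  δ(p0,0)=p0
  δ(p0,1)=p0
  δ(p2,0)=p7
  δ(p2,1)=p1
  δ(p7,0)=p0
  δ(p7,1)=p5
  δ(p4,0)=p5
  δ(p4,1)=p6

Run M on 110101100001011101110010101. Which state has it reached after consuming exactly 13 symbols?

p0

p6 → p6 → p6 → p1 → p2 → p7 → p5 → p7 → p0 → p0 → p0 → p0 → p0 → p0
After 13 symbols: p0.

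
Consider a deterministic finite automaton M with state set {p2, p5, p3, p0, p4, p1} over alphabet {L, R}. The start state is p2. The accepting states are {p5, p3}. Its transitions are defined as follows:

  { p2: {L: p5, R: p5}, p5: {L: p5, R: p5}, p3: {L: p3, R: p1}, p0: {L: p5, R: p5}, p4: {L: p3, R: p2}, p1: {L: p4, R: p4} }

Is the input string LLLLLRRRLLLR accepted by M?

Yes

Trace: p2 -L-> p5 -L-> p5 -L-> p5 -L-> p5 -L-> p5 -R-> p5 -R-> p5 -R-> p5 -L-> p5 -L-> p5 -L-> p5 -R-> p5
End state p5 is accepting.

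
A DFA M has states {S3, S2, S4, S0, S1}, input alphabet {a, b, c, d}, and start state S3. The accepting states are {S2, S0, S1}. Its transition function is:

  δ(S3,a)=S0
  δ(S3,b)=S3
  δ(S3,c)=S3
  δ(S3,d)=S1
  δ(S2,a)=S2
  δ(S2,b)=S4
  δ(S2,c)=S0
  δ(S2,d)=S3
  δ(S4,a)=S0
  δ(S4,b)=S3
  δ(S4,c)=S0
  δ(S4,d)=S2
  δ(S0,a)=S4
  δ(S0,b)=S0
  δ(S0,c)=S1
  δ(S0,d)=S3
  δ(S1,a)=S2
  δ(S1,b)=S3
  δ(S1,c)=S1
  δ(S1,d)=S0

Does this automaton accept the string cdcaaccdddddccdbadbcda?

S3 → S3 → S1 → S1 → S2 → S2 → S0 → S1 → S0 → S3 → S1 → S0 → S3 → S3 → S3 → S1 → S3 → S0 → S3 → S3 → S3 → S1 → S2
End state S2 is accepting.

Yes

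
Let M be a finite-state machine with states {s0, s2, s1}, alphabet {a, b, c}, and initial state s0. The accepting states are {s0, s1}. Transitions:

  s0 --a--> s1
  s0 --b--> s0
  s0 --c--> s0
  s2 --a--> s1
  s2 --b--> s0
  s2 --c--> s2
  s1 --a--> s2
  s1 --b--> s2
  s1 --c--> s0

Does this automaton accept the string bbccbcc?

Yes

start at s0
read 'b': s0 → s0
read 'b': s0 → s0
read 'c': s0 → s0
read 'c': s0 → s0
read 'b': s0 → s0
read 'c': s0 → s0
read 'c': s0 → s0
End state s0 is accepting.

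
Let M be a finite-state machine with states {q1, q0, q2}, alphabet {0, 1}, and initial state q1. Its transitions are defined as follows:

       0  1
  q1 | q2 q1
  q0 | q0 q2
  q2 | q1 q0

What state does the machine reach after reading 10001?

q0

q1 → q1 → q2 → q1 → q2 → q0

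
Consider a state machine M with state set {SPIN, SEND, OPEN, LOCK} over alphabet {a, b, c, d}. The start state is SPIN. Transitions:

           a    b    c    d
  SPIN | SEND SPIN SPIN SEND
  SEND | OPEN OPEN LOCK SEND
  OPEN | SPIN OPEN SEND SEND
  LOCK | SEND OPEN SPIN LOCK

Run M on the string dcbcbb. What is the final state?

SPIN → SEND → LOCK → OPEN → SEND → OPEN → OPEN

OPEN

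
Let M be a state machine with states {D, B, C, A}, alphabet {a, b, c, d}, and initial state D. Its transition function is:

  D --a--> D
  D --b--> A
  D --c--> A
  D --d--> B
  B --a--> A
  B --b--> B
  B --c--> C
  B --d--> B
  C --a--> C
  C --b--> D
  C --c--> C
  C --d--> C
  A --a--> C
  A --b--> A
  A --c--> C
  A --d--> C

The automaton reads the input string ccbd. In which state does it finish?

B

D → A → C → D → B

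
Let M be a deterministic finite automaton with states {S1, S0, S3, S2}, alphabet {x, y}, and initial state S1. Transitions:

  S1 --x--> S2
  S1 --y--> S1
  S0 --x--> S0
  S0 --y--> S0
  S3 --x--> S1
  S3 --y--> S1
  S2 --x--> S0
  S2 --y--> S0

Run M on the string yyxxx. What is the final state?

S1 → S1 → S1 → S2 → S0 → S0

S0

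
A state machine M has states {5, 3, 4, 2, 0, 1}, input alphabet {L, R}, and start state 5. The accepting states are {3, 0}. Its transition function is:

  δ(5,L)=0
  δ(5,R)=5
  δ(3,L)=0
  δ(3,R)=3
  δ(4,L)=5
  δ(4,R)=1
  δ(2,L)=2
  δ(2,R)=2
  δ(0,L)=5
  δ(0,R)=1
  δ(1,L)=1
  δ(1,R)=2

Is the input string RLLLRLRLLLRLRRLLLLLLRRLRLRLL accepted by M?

No

start at 5
read 'R': 5 → 5
read 'L': 5 → 0
read 'L': 0 → 5
read 'L': 5 → 0
read 'R': 0 → 1
read 'L': 1 → 1
read 'R': 1 → 2
read 'L': 2 → 2
read 'L': 2 → 2
read 'L': 2 → 2
read 'R': 2 → 2
read 'L': 2 → 2
read 'R': 2 → 2
read 'R': 2 → 2
read 'L': 2 → 2
read 'L': 2 → 2
read 'L': 2 → 2
read 'L': 2 → 2
read 'L': 2 → 2
read 'L': 2 → 2
read 'R': 2 → 2
read 'R': 2 → 2
read 'L': 2 → 2
read 'R': 2 → 2
read 'L': 2 → 2
read 'R': 2 → 2
read 'L': 2 → 2
read 'L': 2 → 2
End state 2 is not accepting.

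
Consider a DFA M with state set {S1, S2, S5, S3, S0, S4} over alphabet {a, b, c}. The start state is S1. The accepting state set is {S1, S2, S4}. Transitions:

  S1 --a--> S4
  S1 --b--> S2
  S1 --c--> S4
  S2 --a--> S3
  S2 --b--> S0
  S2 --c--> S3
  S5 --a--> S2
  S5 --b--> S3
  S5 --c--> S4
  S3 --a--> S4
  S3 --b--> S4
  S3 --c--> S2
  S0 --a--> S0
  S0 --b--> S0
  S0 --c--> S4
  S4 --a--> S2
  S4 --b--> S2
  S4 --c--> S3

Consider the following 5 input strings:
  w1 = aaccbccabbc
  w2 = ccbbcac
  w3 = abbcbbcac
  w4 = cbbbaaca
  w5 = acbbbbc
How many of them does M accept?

w1:
  start at S1
  read 'a': S1 → S4
  read 'a': S4 → S2
  read 'c': S2 → S3
  read 'c': S3 → S2
  read 'b': S2 → S0
  read 'c': S0 → S4
  read 'c': S4 → S3
  read 'a': S3 → S4
  read 'b': S4 → S2
  read 'b': S2 → S0
  read 'c': S0 → S4
  end S4, accepted
w2:
  start at S1
  read 'c': S1 → S4
  read 'c': S4 → S3
  read 'b': S3 → S4
  read 'b': S4 → S2
  read 'c': S2 → S3
  read 'a': S3 → S4
  read 'c': S4 → S3
  end S3, rejected
w3:
  start at S1
  read 'a': S1 → S4
  read 'b': S4 → S2
  read 'b': S2 → S0
  read 'c': S0 → S4
  read 'b': S4 → S2
  read 'b': S2 → S0
  read 'c': S0 → S4
  read 'a': S4 → S2
  read 'c': S2 → S3
  end S3, rejected
w4:
  start at S1
  read 'c': S1 → S4
  read 'b': S4 → S2
  read 'b': S2 → S0
  read 'b': S0 → S0
  read 'a': S0 → S0
  read 'a': S0 → S0
  read 'c': S0 → S4
  read 'a': S4 → S2
  end S2, accepted
w5:
  start at S1
  read 'a': S1 → S4
  read 'c': S4 → S3
  read 'b': S3 → S4
  read 'b': S4 → S2
  read 'b': S2 → S0
  read 'b': S0 → S0
  read 'c': S0 → S4
  end S4, accepted

3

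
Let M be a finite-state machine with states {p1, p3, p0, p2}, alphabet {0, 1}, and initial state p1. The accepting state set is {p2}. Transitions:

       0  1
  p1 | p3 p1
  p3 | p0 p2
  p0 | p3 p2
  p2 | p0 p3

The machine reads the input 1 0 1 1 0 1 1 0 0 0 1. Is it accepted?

start at p1
read '1': p1 → p1
read '0': p1 → p3
read '1': p3 → p2
read '1': p2 → p3
read '0': p3 → p0
read '1': p0 → p2
read '1': p2 → p3
read '0': p3 → p0
read '0': p0 → p3
read '0': p3 → p0
read '1': p0 → p2
End state p2 is accepting.

Yes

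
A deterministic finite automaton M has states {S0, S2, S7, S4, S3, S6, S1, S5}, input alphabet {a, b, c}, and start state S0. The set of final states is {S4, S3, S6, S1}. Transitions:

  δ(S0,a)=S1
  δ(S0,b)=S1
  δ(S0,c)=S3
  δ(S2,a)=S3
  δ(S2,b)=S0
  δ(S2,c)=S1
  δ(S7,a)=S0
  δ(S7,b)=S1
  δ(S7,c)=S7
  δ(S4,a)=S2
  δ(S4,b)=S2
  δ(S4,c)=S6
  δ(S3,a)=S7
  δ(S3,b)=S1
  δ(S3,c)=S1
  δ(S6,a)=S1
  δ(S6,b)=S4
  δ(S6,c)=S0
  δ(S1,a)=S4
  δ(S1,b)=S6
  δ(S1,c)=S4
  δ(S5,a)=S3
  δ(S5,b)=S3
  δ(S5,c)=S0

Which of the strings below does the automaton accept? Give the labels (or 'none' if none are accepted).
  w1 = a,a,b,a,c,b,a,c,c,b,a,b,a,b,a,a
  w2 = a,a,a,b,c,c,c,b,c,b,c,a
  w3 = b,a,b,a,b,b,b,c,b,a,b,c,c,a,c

w1, w2, w3

w1:
  start at S0
  read 'a': S0 → S1
  read 'a': S1 → S4
  read 'b': S4 → S2
  read 'a': S2 → S3
  read 'c': S3 → S1
  read 'b': S1 → S6
  read 'a': S6 → S1
  read 'c': S1 → S4
  read 'c': S4 → S6
  read 'b': S6 → S4
  read 'a': S4 → S2
  read 'b': S2 → S0
  read 'a': S0 → S1
  read 'b': S1 → S6
  read 'a': S6 → S1
  read 'a': S1 → S4
  end S4, accepted
w2:
  start at S0
  read 'a': S0 → S1
  read 'a': S1 → S4
  read 'a': S4 → S2
  read 'b': S2 → S0
  read 'c': S0 → S3
  read 'c': S3 → S1
  read 'c': S1 → S4
  read 'b': S4 → S2
  read 'c': S2 → S1
  read 'b': S1 → S6
  read 'c': S6 → S0
  read 'a': S0 → S1
  end S1, accepted
w3:
  start at S0
  read 'b': S0 → S1
  read 'a': S1 → S4
  read 'b': S4 → S2
  read 'a': S2 → S3
  read 'b': S3 → S1
  read 'b': S1 → S6
  read 'b': S6 → S4
  read 'c': S4 → S6
  read 'b': S6 → S4
  read 'a': S4 → S2
  read 'b': S2 → S0
  read 'c': S0 → S3
  read 'c': S3 → S1
  read 'a': S1 → S4
  read 'c': S4 → S6
  end S6, accepted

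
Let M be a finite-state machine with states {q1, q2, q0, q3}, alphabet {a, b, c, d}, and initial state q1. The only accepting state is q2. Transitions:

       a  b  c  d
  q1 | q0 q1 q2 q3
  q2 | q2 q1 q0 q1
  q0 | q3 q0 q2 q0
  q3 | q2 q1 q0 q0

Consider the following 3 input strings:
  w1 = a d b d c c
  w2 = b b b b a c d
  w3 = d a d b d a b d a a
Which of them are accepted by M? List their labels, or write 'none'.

w1: Trace: q1 -a-> q0 -d-> q0 -b-> q0 -d-> q0 -c-> q2 -c-> q0  → end q0, rejected
w2: Trace: q1 -b-> q1 -b-> q1 -b-> q1 -b-> q1 -a-> q0 -c-> q2 -d-> q1  → end q1, rejected
w3: Trace: q1 -d-> q3 -a-> q2 -d-> q1 -b-> q1 -d-> q3 -a-> q2 -b-> q1 -d-> q3 -a-> q2 -a-> q2  → end q2, accepted

w3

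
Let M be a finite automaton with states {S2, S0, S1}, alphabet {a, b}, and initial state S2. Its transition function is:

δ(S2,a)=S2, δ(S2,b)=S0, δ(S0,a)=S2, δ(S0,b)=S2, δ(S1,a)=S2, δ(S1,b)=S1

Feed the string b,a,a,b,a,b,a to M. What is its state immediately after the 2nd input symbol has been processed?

S2

Trace: S2 -b-> S0 -a-> S2
After 2 symbols: S2.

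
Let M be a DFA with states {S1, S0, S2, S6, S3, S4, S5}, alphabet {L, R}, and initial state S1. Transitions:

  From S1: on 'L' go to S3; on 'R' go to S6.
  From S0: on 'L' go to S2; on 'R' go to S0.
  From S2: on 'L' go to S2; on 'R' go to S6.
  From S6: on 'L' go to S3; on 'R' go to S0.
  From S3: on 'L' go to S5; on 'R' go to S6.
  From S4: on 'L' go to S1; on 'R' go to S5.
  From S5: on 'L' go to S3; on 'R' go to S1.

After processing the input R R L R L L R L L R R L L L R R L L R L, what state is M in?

start at S1
read 'R': S1 → S6
read 'R': S6 → S0
read 'L': S0 → S2
read 'R': S2 → S6
read 'L': S6 → S3
read 'L': S3 → S5
read 'R': S5 → S1
read 'L': S1 → S3
read 'L': S3 → S5
read 'R': S5 → S1
read 'R': S1 → S6
read 'L': S6 → S3
read 'L': S3 → S5
read 'L': S5 → S3
read 'R': S3 → S6
read 'R': S6 → S0
read 'L': S0 → S2
read 'L': S2 → S2
read 'R': S2 → S6
read 'L': S6 → S3

S3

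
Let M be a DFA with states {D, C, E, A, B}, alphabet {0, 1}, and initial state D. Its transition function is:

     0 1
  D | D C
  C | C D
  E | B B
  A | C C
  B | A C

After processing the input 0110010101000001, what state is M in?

D → D → C → D → D → D → C → C → D → D → C → C → C → C → C → C → D

D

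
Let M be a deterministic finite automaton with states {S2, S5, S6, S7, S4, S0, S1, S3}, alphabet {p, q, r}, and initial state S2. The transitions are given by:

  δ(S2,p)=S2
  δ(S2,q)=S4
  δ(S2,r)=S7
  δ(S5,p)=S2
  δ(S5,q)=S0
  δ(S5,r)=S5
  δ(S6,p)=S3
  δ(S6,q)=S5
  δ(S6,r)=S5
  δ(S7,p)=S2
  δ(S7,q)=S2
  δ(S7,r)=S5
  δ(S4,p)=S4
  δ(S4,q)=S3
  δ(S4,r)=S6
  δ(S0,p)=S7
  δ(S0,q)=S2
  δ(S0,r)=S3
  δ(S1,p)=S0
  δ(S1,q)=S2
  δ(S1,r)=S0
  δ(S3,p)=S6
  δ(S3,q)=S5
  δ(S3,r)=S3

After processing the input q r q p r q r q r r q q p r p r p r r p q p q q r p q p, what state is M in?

start at S2
read 'q': S2 → S4
read 'r': S4 → S6
read 'q': S6 → S5
read 'p': S5 → S2
read 'r': S2 → S7
read 'q': S7 → S2
read 'r': S2 → S7
read 'q': S7 → S2
read 'r': S2 → S7
read 'r': S7 → S5
read 'q': S5 → S0
read 'q': S0 → S2
read 'p': S2 → S2
read 'r': S2 → S7
read 'p': S7 → S2
read 'r': S2 → S7
read 'p': S7 → S2
read 'r': S2 → S7
read 'r': S7 → S5
read 'p': S5 → S2
read 'q': S2 → S4
read 'p': S4 → S4
read 'q': S4 → S3
read 'q': S3 → S5
read 'r': S5 → S5
read 'p': S5 → S2
read 'q': S2 → S4
read 'p': S4 → S4

S4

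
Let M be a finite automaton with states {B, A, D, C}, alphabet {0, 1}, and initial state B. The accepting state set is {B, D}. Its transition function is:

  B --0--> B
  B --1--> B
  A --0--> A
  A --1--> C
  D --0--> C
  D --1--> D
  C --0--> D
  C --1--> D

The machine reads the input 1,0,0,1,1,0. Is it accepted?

Yes

start at B
read '1': B → B
read '0': B → B
read '0': B → B
read '1': B → B
read '1': B → B
read '0': B → B
End state B is accepting.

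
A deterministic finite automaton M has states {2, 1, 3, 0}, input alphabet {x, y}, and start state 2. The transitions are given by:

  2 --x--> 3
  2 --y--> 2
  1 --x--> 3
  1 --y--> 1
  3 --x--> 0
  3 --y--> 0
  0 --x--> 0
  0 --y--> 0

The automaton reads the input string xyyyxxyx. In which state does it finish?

start at 2
read 'x': 2 → 3
read 'y': 3 → 0
read 'y': 0 → 0
read 'y': 0 → 0
read 'x': 0 → 0
read 'x': 0 → 0
read 'y': 0 → 0
read 'x': 0 → 0

0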